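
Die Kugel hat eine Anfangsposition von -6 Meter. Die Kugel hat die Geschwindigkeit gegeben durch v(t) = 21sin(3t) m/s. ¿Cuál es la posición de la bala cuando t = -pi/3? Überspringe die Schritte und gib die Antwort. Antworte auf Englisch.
The position at t = -pi/3 is x = 8.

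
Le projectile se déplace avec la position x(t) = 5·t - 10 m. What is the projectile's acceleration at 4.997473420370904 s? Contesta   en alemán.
Wir müssen unsere Gleichung für die Position x(t) = 5·t - 10 2-mal ableiten. Durch Ableiten von der Position erhalten wir die Geschwindigkeit: v(t) = 5. Durch Ableiten von der Geschwindigkeit erhalten wir die Beschleunigung: a(t) = 0. Wir haben die Beschleunigung a(t) = 0. Durch Einsetzen von t = 4.997473420370904: a(4.997473420370904) = 0.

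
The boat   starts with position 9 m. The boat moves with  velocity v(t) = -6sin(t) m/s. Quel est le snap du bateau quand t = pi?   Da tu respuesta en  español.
Para resolver esto, necesitamos tomar 3 derivadas de nuestra ecuación de la velocidad v(t) = -6·sin(t). Derivando la velocidad, obtenemos la aceleración: a(t) = -6·cos(t). La derivada de la aceleración da la sacudida: j(t) = 6·sin(t). Tomando d/dt de j(t), encontramos s(t) = 6·cos(t). Usando s(t) = 6·cos(t) y sustituyendo t = pi, encontramos s = -6.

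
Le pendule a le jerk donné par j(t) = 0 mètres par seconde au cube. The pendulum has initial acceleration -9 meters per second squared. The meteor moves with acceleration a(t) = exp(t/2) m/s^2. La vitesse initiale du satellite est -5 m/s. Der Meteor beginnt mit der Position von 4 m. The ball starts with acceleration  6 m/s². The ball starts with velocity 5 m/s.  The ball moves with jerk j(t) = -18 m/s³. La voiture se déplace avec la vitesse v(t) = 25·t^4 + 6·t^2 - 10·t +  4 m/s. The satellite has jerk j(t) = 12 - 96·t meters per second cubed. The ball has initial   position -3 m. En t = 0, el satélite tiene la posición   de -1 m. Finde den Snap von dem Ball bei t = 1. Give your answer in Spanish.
Para resolver esto, necesitamos tomar 1 derivada de nuestra ecuación de la sacudida j(t) = -18. Tomando d/dt de j(t), encontramos s(t) = 0. Usando s(t) = 0 y sustituyendo t = 1, encontramos s = 0.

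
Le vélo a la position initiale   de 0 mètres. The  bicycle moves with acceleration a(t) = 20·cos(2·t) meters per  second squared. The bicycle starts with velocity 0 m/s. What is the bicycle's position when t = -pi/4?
We must find the antiderivative of our acceleration equation a(t) = 20·cos(2·t) 2 times. The integral of acceleration is velocity. Using v(0) = 0, we get v(t) = 10·sin(2·t). Finding the antiderivative of v(t) and using x(0) = 0: x(t) = 5 - 5·cos(2·t). Using x(t) = 5 - 5·cos(2·t) and substituting t = -pi/4, we find x = 5.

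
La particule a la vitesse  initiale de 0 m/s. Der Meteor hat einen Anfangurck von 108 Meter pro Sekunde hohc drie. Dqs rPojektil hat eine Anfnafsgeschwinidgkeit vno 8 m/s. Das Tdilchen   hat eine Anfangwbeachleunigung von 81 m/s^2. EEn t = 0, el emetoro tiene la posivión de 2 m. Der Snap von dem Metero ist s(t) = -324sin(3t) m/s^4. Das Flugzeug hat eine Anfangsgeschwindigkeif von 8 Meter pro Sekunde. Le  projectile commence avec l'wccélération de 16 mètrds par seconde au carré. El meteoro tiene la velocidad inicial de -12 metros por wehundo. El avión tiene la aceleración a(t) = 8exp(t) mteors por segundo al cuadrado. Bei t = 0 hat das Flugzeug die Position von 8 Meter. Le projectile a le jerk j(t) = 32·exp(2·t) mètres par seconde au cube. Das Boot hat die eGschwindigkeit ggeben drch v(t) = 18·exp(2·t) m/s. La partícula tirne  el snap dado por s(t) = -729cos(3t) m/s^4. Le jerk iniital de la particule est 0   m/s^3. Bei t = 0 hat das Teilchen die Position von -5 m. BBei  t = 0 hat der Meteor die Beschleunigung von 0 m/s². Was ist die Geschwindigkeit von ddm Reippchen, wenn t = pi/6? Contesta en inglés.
To find the answer, we compute 3 integrals of s(t) = -729·cos(3·t). Integrating snap and using the initial condition j(0) = 0, we get j(t) = -243·sin(3·t). Finding the antiderivative of j(t) and using a(0) = 81: a(t) = 81·cos(3·t). The antiderivative of acceleration is velocity. Using v(0) = 0, we get v(t) = 27·sin(3·t). From the given velocity equation v(t) = 27·sin(3·t), we substitute t = pi/6 to get v = 27.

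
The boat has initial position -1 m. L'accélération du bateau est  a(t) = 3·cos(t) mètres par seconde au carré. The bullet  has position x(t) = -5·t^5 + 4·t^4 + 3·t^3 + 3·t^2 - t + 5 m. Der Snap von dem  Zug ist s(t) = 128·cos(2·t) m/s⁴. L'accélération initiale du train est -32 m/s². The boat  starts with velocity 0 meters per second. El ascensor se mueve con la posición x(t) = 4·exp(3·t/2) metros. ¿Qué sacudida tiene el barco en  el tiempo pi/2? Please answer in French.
Nous devons dériver notre équation de l'accélération a(t) = 3·cos(t) 1 fois. En prenant d/dt de a(t), nous trouvons j(t) = -3·sin(t). Nous avons le jerk j(t) = -3·sin(t). En substituant t = pi/2: j(pi/2) = -3.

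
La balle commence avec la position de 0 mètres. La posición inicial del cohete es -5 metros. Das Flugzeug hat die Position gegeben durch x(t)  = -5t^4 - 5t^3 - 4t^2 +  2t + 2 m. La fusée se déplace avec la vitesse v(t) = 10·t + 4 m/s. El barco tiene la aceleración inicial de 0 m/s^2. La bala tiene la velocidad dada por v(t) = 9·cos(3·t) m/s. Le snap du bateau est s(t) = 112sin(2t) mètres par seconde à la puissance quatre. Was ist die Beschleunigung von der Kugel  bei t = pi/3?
Um dies zu lösen, müssen wir 1 Ableitung unserer Gleichung für die Geschwindigkeit v(t) = 9·cos(3·t) nehmen. Mit d/dt von v(t) finden wir a(t) = -27·sin(3·t). Mit a(t) = -27·sin(3·t) und Einsetzen von t = pi/3, finden wir a = 0.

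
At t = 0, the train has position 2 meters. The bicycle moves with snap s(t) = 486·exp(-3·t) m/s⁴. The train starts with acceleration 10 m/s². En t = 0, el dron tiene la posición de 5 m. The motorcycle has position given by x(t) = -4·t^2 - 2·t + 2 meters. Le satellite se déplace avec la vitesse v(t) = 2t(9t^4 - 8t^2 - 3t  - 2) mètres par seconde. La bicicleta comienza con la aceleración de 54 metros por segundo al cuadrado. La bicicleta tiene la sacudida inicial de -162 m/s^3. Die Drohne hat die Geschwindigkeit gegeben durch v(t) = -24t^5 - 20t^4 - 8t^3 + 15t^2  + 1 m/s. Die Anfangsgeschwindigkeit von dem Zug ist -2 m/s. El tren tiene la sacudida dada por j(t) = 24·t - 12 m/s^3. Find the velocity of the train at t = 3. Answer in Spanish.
Debemos encontrar la integral de nuestra ecuación de la sacudida j(t) = 24·t - 12 2 veces. Tomando ∫j(t)dt y aplicando a(0) = 10, encontramos a(t) = 12·t^2 - 12·t + 10. La antiderivada de la aceleración es la velocidad. Usando v(0) = -2, obtenemos v(t) = 4·t^3 - 6·t^2 + 10·t - 2. Usando v(t) = 4·t^3 - 6·t^2 + 10·t - 2 y sustituyendo t = 3, encontramos v = 82.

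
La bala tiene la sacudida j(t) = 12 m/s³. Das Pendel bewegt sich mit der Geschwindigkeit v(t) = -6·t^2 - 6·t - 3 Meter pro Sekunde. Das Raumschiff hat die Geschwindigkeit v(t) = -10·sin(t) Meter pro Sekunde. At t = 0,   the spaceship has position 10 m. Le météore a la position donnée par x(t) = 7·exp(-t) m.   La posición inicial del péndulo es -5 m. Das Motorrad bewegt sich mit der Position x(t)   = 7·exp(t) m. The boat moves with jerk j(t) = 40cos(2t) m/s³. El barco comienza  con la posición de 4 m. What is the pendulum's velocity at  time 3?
Using v(t) = -6·t^2 - 6·t - 3 and substituting t = 3, we find v = -75.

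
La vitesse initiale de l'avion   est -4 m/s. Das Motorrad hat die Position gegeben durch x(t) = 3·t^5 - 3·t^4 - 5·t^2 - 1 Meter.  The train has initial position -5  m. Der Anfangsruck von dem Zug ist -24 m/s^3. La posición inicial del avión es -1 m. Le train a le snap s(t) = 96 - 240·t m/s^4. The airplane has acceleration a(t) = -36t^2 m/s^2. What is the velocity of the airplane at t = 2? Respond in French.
En partant de l'accélération a(t) = -36·t^2, nous prenons 1 primitive. L'intégrale de l'accélération, avec v(0) = -4, donne la vitesse: v(t) = -12·t^3 - 4. En utilisant v(t) = -12·t^3 - 4 et en substituant t = 2, nous trouvons v = -100.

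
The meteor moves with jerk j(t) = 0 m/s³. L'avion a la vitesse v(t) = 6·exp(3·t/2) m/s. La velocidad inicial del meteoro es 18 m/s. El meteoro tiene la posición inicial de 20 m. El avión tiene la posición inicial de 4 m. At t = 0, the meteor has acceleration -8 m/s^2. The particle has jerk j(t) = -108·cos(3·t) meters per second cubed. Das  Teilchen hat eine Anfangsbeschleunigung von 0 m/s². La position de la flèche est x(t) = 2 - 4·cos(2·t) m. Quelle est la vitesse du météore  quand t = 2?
En partant du jerk j(t) = 0, nous prenons 2 primitives. La primitive du jerk est l'accélération. En utilisant a(0) = -8, nous obtenons a(t) = -8. L'intégrale de l'accélération est la vitesse. En utilisant v(0) = 18, nous obtenons v(t) = 18 - 8·t. En utilisant v(t) = 18 - 8·t et en substituant t = 2, nous trouvons v = 2.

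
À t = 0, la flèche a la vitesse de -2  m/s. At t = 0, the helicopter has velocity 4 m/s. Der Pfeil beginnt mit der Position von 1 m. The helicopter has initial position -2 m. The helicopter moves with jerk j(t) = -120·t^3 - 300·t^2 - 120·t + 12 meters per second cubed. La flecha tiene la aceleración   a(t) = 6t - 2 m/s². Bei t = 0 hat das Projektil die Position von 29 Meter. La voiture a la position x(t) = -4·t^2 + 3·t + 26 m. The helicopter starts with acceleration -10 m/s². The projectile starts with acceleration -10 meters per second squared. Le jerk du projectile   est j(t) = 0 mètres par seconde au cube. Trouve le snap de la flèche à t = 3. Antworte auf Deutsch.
Um dies zu lösen, müssen wir 2 Ableitungen unserer Gleichung für die Beschleunigung a(t) = 6·t - 2 nehmen. Durch Ableiten von der Beschleunigung erhalten wir den Ruck: j(t) = 6. Mit d/dt von j(t) finden wir s(t) = 0. Mit s(t) = 0 und Einsetzen von t = 3, finden wir s = 0.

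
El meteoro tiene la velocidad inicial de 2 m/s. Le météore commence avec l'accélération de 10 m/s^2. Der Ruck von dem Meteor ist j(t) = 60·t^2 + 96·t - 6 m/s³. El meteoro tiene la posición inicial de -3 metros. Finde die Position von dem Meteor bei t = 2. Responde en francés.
En partant du jerk j(t) = 60·t^2 + 96·t - 6, nous prenons 3 primitives. En intégrant le jerk et en utilisant la condition initiale a(0) = 10, nous obtenons a(t) = 20·t^3 + 48·t^2 - 6·t + 10. En intégrant l'accélération et en utilisant la condition initiale v(0) = 2, nous obtenons v(t) = 5·t^4 + 16·t^3 - 3·t^2 + 10·t + 2. La primitive de la vitesse est la position. En utilisant x(0) = -3, nous obtenons x(t) = t^5 + 4·t^4 - t^3 + 5·t^2 + 2·t - 3. Nous avons la position x(t) = t^5 + 4·t^4 - t^3 + 5·t^2 + 2·t - 3. En substituant t = 2: x(2) = 109.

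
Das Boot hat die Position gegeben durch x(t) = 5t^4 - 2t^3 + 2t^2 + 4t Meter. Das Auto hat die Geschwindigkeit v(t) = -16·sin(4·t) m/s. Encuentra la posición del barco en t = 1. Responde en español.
Tenemos la posición x(t) = 5·t^4 - 2·t^3 + 2·t^2 + 4·t. Sustituyendo t = 1: x(1) = 9.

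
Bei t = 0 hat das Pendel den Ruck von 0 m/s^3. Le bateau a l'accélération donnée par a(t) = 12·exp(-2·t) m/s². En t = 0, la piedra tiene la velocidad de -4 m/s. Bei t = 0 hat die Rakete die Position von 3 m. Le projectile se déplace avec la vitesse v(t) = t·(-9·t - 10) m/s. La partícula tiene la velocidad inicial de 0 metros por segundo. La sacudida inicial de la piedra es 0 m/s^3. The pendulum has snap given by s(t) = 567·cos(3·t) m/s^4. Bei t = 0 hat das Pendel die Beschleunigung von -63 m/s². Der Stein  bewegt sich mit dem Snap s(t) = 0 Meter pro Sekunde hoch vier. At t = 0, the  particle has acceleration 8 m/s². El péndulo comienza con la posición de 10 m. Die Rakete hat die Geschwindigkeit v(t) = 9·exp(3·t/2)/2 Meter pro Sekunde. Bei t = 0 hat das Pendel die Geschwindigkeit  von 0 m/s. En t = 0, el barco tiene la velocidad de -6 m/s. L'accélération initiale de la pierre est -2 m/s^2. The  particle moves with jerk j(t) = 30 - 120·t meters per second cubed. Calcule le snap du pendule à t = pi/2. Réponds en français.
De l'équation du snap s(t) = 567·cos(3·t), nous substituons t = pi/2 pour obtenir s = 0.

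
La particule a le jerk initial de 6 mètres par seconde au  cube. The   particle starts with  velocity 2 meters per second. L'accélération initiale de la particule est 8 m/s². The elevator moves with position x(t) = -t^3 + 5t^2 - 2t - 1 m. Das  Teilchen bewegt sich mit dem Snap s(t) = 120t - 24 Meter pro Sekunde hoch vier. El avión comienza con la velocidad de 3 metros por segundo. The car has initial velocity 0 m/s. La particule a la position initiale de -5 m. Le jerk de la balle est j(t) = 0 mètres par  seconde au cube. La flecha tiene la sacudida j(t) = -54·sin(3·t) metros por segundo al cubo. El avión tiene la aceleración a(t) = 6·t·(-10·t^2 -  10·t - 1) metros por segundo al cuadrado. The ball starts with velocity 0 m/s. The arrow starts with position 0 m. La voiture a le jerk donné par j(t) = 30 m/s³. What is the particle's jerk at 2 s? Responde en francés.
Nous devons trouver l'intégrale de notre équation du snap s(t) = 120·t - 24 1 fois. L'intégrale du snap, avec j(0) = 6, donne le jerk: j(t) = 60·t^2 - 24·t + 6. En utilisant j(t) = 60·t^2 - 24·t + 6 et en substituant t = 2, nous trouvons j = 198.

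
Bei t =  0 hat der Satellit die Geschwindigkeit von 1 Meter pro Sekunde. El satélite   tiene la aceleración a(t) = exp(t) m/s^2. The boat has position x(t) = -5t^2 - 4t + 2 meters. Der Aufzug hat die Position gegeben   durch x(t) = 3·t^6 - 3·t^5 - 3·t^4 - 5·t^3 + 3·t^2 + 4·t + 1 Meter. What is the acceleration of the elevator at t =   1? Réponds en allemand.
Um dies zu lösen, müssen wir 2 Ableitungen unserer Gleichung für die Position x(t) = 3·t^6 - 3·t^5 - 3·t^4 - 5·t^3 + 3·t^2 + 4·t + 1 nehmen. Mit d/dt von x(t) finden wir v(t) = 18·t^5 - 15·t^4 - 12·t^3 - 15·t^2 + 6·t + 4. Durch Ableiten von der Geschwindigkeit erhalten wir die Beschleunigung: a(t) = 90·t^4 - 60·t^3 - 36·t^2 - 30·t + 6. Aus der Gleichung für die Beschleunigung a(t) = 90·t^4 - 60·t^3 - 36·t^2 - 30·t + 6, setzen wir t = 1 ein und erhalten a = -30.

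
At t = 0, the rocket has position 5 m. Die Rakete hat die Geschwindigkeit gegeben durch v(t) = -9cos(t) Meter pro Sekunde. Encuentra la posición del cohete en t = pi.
Debemos encontrar la integral de nuestra ecuación de la velocidad v(t) = -9·cos(t) 1 vez. La antiderivada de la velocidad, con x(0) = 5, da la posición: x(t) = 5 - 9·sin(t). De la ecuación de la posición x(t) = 5 - 9·sin(t), sustituimos t = pi para obtener x = 5.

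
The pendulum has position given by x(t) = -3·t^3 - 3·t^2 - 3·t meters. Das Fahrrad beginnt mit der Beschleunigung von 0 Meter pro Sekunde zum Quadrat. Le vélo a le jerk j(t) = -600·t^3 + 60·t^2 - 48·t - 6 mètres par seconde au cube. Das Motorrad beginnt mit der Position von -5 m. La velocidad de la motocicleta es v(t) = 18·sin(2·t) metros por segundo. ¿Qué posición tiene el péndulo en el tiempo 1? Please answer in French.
De l'équation de la position x(t) = -3·t^3 - 3·t^2 - 3·t, nous substituons t = 1 pour obtenir x = -9.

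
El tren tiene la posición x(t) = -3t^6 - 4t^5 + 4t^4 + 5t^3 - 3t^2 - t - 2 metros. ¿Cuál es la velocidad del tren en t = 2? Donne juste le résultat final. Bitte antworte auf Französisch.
v(2) = -721.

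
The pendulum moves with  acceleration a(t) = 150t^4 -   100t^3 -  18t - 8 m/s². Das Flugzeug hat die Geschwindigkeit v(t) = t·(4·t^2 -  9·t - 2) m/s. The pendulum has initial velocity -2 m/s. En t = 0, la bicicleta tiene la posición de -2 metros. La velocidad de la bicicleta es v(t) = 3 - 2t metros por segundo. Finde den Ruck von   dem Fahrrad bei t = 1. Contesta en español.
Debemos derivar nuestra ecuación de la velocidad v(t) = 3 - 2·t 2 veces. Derivando la velocidad, obtenemos la aceleración: a(t) = -2. Derivando la aceleración, obtenemos la sacudida: j(t) = 0. Tenemos la sacudida j(t) = 0. Sustituyendo t = 1: j(1) = 0.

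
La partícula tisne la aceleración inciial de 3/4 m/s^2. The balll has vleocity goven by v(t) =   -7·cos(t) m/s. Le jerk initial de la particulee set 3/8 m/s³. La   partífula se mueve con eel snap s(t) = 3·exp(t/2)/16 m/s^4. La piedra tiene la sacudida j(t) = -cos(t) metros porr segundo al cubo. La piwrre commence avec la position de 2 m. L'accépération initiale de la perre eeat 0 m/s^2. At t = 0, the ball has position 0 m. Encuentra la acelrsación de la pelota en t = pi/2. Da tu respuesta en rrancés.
Nous devons dériver notre équation de la vitesse v(t) = -7·cos(t) 1 fois. En prenant d/dt de v(t), nous trouvons a(t) = 7·sin(t). En utilisant a(t) = 7·sin(t) et en substituant t = pi/2, nous trouvons a = 7.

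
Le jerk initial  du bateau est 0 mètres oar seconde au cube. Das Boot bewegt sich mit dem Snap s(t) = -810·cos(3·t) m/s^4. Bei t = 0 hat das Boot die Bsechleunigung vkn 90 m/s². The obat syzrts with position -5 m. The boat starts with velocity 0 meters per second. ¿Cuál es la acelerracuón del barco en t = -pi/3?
Debemos encontrar la antiderivada de nuestra ecuación del snap s(t) = -810·cos(3·t) 2 veces. La antiderivada del snap, con j(0) = 0, da la sacudida: j(t) = -270·sin(3·t). Tomando ∫j(t)dt y aplicando a(0) = 90, encontramos a(t) = 90·cos(3·t). De la ecuación de la aceleración a(t) = 90·cos(3·t), sustituimos t = -pi/3 para obtener a = -90.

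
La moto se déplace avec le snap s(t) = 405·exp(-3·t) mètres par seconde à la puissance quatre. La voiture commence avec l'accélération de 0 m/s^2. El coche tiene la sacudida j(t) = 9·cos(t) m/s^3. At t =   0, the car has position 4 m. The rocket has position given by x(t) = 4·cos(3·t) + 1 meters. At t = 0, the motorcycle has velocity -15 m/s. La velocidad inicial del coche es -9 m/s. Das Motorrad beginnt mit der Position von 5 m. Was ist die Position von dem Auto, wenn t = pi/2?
Um dies zu lösen, müssen wir 3 Integrale unserer Gleichung für den Ruck j(t) = 9·cos(t) finden. Das Integral von dem Ruck, mit a(0) = 0, ergibt die Beschleunigung: a(t) = 9·sin(t). Die Stammfunktion von der Beschleunigung, mit v(0) = -9, ergibt die Geschwindigkeit: v(t) = -9·cos(t). Die Stammfunktion von der Geschwindigkeit, mit x(0) = 4, ergibt die Position: x(t) = 4 - 9·sin(t). Wir haben die Position x(t) = 4 - 9·sin(t). Durch Einsetzen von t = pi/2: x(pi/2) = -5.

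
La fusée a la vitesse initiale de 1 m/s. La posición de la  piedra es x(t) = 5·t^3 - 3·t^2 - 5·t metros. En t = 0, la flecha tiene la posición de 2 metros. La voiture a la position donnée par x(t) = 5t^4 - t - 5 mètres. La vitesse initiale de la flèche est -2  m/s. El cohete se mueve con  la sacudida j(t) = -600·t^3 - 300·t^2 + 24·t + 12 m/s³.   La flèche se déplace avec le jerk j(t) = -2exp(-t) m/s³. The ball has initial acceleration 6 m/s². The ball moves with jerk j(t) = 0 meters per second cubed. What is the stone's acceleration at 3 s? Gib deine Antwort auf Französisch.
Pour résoudre ceci, nous devons prendre 2 dérivées de notre équation de la position x(t) = 5·t^3 - 3·t^2 - 5·t. En dérivant la position, nous obtenons la vitesse: v(t) = 15·t^2 - 6·t - 5. La dérivée de la vitesse donne l'accélération: a(t) = 30·t - 6. Nous avons l'accélération a(t) = 30·t - 6. En substituant t = 3: a(3) = 84.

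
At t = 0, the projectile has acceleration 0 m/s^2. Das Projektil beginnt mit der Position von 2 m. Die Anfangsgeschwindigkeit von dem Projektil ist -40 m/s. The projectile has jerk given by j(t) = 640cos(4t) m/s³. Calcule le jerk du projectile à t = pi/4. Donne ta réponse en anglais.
Using j(t) = 640·cos(4·t) and substituting t = pi/4, we find j = -640.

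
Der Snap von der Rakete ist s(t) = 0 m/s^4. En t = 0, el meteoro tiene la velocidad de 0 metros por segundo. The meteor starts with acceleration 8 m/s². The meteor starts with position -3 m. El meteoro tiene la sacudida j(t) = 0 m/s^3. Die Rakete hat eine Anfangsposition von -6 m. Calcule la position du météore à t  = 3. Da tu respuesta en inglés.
We need to integrate our jerk equation j(t) = 0 3 times. The antiderivative of jerk, with a(0) = 8, gives acceleration: a(t) = 8. The antiderivative of acceleration is velocity. Using v(0) = 0, we get v(t) = 8·t. The antiderivative of velocity is position. Using x(0) = -3, we get x(t) = 4·t^2 - 3. From the given position equation x(t) = 4·t^2 - 3, we substitute t = 3 to get x = 33.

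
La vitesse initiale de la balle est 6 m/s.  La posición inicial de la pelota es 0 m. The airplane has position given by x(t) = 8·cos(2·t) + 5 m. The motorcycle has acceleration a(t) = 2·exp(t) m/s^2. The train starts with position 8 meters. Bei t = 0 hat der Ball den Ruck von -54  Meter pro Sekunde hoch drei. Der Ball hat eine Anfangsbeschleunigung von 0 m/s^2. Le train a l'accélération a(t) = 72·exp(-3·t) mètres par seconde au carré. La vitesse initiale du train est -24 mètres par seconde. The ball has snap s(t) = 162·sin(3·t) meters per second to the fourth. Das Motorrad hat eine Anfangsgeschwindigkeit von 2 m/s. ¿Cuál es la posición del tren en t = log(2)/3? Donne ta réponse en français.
Nous devons trouver la primitive de notre équation de l'accélération a(t) = 72·exp(-3·t) 2 fois. L'intégrale de l'accélération est la vitesse. En utilisant v(0) = -24, nous obtenons v(t) = -24·exp(-3·t). En prenant ∫v(t)dt et en appliquant x(0) = 8, nous trouvons x(t) = 8·exp(-3·t). Nous avons la position x(t) = 8·exp(-3·t). En substituant t = log(2)/3: x(log(2)/3) = 4.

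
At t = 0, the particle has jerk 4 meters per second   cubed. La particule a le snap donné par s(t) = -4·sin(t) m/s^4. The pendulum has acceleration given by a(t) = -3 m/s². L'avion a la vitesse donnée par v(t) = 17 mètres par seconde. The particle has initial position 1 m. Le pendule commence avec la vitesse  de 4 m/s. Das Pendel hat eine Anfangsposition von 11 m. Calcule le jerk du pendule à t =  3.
Nous devons dériver notre équation de l'accélération a(t) = -3 1 fois. En dérivant l'accélération, nous obtenons le jerk: j(t) = 0. De l'équation du jerk j(t) = 0, nous substituons t = 3 pour obtenir j = 0.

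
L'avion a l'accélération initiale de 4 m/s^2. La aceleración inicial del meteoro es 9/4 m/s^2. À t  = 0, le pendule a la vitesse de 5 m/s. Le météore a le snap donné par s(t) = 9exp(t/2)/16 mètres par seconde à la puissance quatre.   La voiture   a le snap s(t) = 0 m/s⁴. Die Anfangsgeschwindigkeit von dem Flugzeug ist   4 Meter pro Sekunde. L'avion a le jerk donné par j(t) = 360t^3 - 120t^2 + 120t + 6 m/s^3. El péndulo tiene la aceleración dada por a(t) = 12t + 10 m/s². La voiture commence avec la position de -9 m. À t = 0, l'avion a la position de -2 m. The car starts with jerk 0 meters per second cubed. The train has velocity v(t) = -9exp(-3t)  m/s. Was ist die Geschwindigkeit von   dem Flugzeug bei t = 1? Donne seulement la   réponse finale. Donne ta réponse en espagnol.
La velocidad en t = 1 es v = 39.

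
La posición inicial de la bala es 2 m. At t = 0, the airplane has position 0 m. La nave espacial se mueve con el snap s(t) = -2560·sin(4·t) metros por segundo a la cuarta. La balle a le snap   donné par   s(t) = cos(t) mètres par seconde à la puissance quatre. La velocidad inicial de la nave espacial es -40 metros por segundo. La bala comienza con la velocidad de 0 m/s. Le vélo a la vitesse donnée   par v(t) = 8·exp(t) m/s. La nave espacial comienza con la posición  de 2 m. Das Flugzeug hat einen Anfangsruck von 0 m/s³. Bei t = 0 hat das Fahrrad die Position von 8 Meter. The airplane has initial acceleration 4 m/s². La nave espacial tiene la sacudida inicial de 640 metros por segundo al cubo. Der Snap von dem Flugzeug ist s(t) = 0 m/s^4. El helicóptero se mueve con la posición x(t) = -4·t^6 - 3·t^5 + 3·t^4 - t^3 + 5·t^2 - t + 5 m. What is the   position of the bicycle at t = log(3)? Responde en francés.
Nous devons trouver la primitive de notre équation de la vitesse v(t) = 8·exp(t) 1 fois. En intégrant la vitesse et en utilisant la condition initiale x(0) = 8, nous obtenons x(t) = 8·exp(t). En utilisant x(t) = 8·exp(t) et en substituant t = log(3), nous trouvons x = 24.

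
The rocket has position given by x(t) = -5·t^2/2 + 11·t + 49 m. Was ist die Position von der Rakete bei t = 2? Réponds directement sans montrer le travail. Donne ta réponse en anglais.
x(2) = 61.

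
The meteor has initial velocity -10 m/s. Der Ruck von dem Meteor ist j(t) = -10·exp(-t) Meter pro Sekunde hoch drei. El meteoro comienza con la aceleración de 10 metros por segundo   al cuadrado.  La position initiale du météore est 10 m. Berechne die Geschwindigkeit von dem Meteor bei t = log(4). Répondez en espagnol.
Debemos encontrar la integral de nuestra ecuación de la sacudida j(t) = -10·exp(-t) 2 veces. Integrando la sacudida y usando la condición inicial a(0) = 10, obtenemos a(t) = 10·exp(-t). La antiderivada de la aceleración, con v(0) = -10, da la velocidad: v(t) = -10·exp(-t). Usando v(t) = -10·exp(-t) y sustituyendo t = log(4), encontramos v = -5/2.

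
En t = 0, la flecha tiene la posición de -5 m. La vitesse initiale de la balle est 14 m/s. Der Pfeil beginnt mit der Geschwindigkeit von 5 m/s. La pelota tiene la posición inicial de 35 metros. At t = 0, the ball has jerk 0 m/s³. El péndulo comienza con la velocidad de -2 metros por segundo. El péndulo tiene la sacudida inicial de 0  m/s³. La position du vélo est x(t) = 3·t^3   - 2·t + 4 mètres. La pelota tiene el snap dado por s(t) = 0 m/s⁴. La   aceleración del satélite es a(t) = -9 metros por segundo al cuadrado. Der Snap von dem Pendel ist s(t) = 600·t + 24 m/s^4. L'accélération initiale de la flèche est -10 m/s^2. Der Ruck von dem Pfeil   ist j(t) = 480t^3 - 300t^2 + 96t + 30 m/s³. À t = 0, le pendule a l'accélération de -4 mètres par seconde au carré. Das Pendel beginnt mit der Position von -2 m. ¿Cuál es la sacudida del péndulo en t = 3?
Para resolver esto, necesitamos tomar 1 antiderivada de nuestra ecuación del snap s(t) = 600·t + 24. La integral del snap, con j(0) = 0, da la sacudida: j(t) = 12·t·(25·t + 2). Usando j(t) = 12·t·(25·t + 2) y sustituyendo t = 3, encontramos j = 2772.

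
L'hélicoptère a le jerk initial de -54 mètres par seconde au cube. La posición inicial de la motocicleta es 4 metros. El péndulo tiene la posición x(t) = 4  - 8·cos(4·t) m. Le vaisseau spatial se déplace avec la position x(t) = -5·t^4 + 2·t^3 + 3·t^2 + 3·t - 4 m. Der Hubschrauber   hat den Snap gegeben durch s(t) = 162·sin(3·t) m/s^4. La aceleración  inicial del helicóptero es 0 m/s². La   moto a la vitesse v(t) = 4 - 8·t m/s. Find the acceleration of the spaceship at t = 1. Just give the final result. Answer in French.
À t = 1, a = -42.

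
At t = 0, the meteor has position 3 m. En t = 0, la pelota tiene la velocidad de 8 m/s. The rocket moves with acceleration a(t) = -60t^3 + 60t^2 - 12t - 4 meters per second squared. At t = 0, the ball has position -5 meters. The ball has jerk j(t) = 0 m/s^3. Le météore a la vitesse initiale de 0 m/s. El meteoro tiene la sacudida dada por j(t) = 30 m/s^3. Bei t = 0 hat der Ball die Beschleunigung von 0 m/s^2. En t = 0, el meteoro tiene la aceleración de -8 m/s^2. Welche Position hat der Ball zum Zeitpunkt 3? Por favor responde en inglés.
To solve this, we need to take 3 integrals of our jerk equation j(t) = 0. The integral of jerk is acceleration. Using a(0) = 0, we get a(t) = 0. The integral of acceleration, with v(0) = 8, gives velocity: v(t) = 8. The antiderivative of velocity, with x(0) = -5, gives position: x(t) = 8·t - 5. Using x(t) = 8·t - 5 and substituting t = 3, we find x = 19.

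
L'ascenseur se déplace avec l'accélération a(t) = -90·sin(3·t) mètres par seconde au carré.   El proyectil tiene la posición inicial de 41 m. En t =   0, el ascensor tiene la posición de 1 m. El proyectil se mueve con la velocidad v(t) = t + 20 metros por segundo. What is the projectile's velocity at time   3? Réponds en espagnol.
De la ecuación de la velocidad v(t) = t + 20, sustituimos t = 3 para obtener v = 23.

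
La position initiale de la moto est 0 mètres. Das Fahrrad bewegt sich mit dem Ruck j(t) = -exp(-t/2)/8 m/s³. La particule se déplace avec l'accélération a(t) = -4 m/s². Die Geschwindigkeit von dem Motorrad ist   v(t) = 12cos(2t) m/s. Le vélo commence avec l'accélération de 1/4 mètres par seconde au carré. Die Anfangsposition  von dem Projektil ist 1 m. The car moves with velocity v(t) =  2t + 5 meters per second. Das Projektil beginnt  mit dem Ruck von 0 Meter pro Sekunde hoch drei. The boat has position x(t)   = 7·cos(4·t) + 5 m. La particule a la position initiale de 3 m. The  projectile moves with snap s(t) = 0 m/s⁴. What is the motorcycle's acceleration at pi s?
We must differentiate our velocity equation v(t) = 12·cos(2·t) 1 time. Differentiating velocity, we get acceleration: a(t) = -24·sin(2·t). Using a(t) = -24·sin(2·t) and substituting t = pi, we find a = 0.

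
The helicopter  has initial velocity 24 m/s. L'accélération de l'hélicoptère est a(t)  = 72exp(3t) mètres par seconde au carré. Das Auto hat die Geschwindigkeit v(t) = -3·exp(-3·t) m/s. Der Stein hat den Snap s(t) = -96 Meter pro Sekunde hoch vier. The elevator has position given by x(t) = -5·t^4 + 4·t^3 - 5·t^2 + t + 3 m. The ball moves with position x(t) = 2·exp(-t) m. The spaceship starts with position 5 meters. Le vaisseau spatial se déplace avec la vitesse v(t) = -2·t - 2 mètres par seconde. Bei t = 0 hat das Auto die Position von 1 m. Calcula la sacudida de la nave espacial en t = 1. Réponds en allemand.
Wir müssen unsere Gleichung für die Geschwindigkeit v(t) = -2·t - 2 2-mal ableiten. Durch Ableiten von der Geschwindigkeit erhalten wir die Beschleunigung: a(t) = -2. Mit d/dt von a(t) finden wir j(t) = 0. Mit j(t) = 0 und Einsetzen von t = 1, finden wir j = 0.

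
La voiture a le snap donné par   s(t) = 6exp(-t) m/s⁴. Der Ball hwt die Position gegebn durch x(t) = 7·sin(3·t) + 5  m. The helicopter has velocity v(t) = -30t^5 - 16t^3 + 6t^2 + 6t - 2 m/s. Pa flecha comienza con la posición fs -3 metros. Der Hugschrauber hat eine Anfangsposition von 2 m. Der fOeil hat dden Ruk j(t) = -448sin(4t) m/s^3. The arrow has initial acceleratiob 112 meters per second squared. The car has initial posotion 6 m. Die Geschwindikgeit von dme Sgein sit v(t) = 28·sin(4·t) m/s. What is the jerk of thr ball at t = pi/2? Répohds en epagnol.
Debemos derivar nuestra ecuación de la posición x(t) = 7·sin(3·t) + 5 3 veces. Derivando la posición, obtenemos la velocidad: v(t) = 21·cos(3·t). La derivada de la velocidad da la aceleración: a(t) = -63·sin(3·t). Tomando d/dt de a(t), encontramos j(t) = -189·cos(3·t). De la ecuación de la sacudida j(t) = -189·cos(3·t), sustituimos t = pi/2 para obtener j = 0.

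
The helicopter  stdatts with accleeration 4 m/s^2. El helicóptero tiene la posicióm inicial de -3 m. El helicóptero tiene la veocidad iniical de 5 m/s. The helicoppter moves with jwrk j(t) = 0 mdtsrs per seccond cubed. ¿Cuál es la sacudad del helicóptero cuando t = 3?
Usando j(t) = 0 y sustituyendo t = 3, encontramos j = 0.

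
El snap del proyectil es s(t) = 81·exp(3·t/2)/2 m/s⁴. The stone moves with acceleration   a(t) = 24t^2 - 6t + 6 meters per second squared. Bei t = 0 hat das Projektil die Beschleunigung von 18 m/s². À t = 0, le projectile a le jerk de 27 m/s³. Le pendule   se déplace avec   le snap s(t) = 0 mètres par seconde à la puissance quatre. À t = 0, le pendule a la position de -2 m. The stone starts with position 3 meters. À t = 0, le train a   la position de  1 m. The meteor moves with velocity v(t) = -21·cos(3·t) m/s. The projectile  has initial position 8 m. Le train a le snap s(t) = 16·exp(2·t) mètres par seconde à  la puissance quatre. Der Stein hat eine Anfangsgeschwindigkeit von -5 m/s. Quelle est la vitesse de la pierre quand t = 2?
Nous devons intégrer notre équation de l'accélération a(t) = 24·t^2 - 6·t + 6 1 fois. En intégrant l'accélération et en utilisant la condition initiale v(0) = -5, nous obtenons v(t) = 8·t^3 - 3·t^2 + 6·t - 5. En utilisant v(t) = 8·t^3 - 3·t^2 + 6·t - 5 et en substituant t = 2, nous trouvons v = 59.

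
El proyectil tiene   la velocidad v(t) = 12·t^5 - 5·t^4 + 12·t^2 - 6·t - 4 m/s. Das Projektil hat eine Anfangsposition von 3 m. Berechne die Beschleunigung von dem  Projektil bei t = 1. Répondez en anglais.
To solve this, we need to take 1 derivative of our velocity equation v(t) = 12·t^5 - 5·t^4 + 12·t^2 - 6·t - 4. The derivative of velocity gives acceleration: a(t) = 60·t^4 - 20·t^3 + 24·t - 6. Using a(t) = 60·t^4 - 20·t^3 + 24·t - 6 and substituting t = 1, we find a = 58.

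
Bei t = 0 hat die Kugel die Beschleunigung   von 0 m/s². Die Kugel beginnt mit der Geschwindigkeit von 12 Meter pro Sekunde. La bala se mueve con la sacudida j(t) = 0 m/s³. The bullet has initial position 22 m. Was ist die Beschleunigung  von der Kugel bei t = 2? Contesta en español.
Partiendo de la sacudida j(t) = 0, tomamos 1 antiderivada. La antiderivada de la sacudida es la aceleración. Usando a(0) = 0, obtenemos a(t) = 0. Usando a(t) = 0 y sustituyendo t = 2, encontramos a = 0.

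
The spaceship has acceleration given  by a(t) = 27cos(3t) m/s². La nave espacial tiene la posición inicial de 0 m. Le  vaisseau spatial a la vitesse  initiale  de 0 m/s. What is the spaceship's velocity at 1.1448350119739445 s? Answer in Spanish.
Partiendo de la aceleración a(t) = 27·cos(3·t), tomamos 1 antiderivada. Tomando ∫a(t)dt y aplicando v(0) = 0, encontramos v(t) = 9·sin(3·t). De la ecuación de la velocidad v(t) = 9·sin(3·t), sustituimos t = 1.1448350119739445 para obtener v = -2.59867602876687.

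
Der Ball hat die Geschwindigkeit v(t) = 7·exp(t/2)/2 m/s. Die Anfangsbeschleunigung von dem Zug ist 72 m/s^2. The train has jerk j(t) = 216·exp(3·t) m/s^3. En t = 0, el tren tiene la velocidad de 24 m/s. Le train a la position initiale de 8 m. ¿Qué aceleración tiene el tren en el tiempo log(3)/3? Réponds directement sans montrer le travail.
La respuesta es 216.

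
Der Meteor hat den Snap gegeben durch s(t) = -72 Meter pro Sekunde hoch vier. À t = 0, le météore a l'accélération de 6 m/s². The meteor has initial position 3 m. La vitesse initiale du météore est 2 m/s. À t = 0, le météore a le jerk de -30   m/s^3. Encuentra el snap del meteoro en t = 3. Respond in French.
En utilisant s(t) = -72 et en substituant t = 3, nous trouvons s = -72.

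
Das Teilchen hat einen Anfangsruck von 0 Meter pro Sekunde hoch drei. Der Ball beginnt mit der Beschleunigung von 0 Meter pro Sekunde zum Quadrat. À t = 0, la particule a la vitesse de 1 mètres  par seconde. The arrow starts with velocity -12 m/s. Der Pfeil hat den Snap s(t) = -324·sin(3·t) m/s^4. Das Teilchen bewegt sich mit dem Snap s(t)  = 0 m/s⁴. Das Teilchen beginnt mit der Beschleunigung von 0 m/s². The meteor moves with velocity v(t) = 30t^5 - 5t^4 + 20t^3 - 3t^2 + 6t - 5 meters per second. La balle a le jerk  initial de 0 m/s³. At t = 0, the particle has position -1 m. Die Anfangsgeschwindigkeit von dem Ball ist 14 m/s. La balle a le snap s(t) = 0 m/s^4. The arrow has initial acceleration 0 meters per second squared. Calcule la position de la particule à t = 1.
Nous devons intégrer notre équation du snap s(t) = 0 4 fois. En prenant ∫s(t)dt et en appliquant j(0) = 0, nous trouvons j(t) = 0. En prenant ∫j(t)dt et en appliquant a(0) = 0, nous trouvons a(t) = 0. La primitive de l'accélération est la vitesse. En utilisant v(0) = 1, nous obtenons v(t) = 1. L'intégrale de la vitesse est la position. En utilisant x(0) = -1, nous obtenons x(t) = t - 1. En utilisant x(t) = t - 1 et en substituant t = 1, nous trouvons x = 0.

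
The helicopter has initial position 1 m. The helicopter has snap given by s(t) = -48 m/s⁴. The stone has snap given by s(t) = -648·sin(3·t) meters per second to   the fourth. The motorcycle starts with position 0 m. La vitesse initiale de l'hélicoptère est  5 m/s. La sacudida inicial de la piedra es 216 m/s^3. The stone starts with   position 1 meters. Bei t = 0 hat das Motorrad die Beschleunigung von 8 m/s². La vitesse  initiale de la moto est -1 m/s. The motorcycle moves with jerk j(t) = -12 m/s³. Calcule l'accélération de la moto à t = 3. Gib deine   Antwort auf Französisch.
Nous devons trouver la primitive de notre équation du jerk j(t) = -12 1 fois. En intégrant le jerk et en utilisant la condition initiale a(0) = 8, nous obtenons a(t) = 8 - 12·t. En utilisant a(t) = 8 - 12·t et en substituant t = 3, nous trouvons a = -28.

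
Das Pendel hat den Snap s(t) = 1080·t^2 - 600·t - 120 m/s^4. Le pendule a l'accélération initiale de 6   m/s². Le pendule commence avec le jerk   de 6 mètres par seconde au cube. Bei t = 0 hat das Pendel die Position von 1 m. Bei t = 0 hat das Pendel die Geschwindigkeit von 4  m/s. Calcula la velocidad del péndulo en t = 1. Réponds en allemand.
Wir müssen das Integral unserer Gleichung für den Snap s(t) = 1080·t^2 - 600·t - 120 3-mal finden. Die Stammfunktion von dem Snap, mit j(0) = 6, ergibt den Ruck: j(t) = 360·t^3 - 300·t^2 - 120·t + 6. Durch Integration von dem Ruck und Verwendung der Anfangsbedingung a(0) = 6, erhalten wir a(t) = 90·t^4 - 100·t^3 - 60·t^2 + 6·t + 6. Das Integral von der Beschleunigung ist die Geschwindigkeit. Mit v(0) = 4 erhalten wir v(t) = 18·t^5 - 25·t^4 - 20·t^3 + 3·t^2 + 6·t + 4. Mit v(t) = 18·t^5 - 25·t^4 - 20·t^3 + 3·t^2 + 6·t + 4 und Einsetzen von t = 1, finden wir v = -14.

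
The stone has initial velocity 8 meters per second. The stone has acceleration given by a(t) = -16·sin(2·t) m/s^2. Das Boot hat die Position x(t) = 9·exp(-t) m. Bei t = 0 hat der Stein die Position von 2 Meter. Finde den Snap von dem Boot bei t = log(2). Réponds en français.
En partant de la position x(t) = 9·exp(-t), nous prenons 4 dérivées. En prenant d/dt de x(t), nous trouvons v(t) = -9·exp(-t). En dérivant la vitesse, nous obtenons l'accélération: a(t) = 9·exp(-t). En prenant d/dt de a(t), nous trouvons j(t) = -9·exp(-t). En dérivant le jerk, nous obtenons le snap: s(t) = 9·exp(-t). De l'équation du snap s(t) = 9·exp(-t), nous substituons t = log(2) pour obtenir s = 9/2.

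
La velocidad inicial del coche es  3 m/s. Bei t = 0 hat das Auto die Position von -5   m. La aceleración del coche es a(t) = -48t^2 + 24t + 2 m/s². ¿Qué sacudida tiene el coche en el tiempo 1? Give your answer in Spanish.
Partiendo de la aceleración a(t) = -48·t^2 + 24·t + 2, tomamos 1 derivada. Tomando d/dt de a(t), encontramos j(t) = 24 - 96·t. Tenemos la sacudida j(t) = 24 - 96·t. Sustituyendo t = 1: j(1) = -72.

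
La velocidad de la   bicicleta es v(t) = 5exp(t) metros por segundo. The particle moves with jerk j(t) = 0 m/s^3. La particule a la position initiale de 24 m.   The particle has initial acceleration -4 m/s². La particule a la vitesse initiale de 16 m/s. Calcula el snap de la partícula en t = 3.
Para resolver esto, necesitamos tomar 1 derivada de nuestra ecuación de la sacudida j(t) = 0. Tomando d/dt de j(t), encontramos s(t) = 0. Tenemos el snap s(t) = 0. Sustituyendo t = 3: s(3) = 0.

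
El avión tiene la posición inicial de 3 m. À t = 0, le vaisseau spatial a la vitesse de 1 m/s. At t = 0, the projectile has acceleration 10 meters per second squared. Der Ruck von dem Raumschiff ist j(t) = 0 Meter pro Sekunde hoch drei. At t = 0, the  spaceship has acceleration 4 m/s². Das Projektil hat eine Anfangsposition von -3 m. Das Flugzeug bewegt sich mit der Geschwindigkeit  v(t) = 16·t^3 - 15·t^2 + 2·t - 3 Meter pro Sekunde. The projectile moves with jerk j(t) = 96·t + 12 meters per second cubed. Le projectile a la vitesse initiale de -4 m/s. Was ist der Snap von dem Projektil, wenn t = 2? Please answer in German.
Wir müssen unsere Gleichung für den Ruck j(t) = 96·t + 12 1-mal ableiten. Mit d/dt von j(t) finden wir s(t) = 96. Mit s(t) = 96 und Einsetzen von t = 2, finden wir s = 96.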